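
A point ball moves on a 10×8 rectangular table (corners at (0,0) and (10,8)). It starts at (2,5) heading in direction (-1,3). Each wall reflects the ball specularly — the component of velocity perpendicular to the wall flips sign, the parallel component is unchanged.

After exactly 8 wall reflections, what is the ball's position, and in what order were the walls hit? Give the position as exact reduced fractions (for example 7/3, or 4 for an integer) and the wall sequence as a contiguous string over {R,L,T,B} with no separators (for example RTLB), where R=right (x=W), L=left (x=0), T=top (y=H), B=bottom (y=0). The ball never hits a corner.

Final position: (23/3,0)
Wall sequence: TLBTBTRB

1. t=1 → T at (1,8); v=(-1,-3)
2. t=1 → L at (0,5); v=(1,-3)
3. t=5/3 → B at (5/3,0); v=(1,3)
4. t=8/3 → T at (13/3,8); v=(1,-3)
5. t=8/3 → B at (7,0); v=(1,3)
6. t=8/3 → T at (29/3,8); v=(1,-3)
7. t=1/3 → R at (10,7); v=(-1,-3)
8. t=7/3 → B at (23/3,0); v=(-1,3)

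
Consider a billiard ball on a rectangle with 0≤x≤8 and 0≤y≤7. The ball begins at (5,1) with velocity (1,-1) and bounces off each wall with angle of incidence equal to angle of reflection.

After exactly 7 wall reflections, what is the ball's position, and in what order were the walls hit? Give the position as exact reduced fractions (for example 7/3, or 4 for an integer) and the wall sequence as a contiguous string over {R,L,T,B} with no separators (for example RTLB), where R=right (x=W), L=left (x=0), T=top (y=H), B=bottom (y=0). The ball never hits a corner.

1. t=1 → B at (6,0); v=(1,1)
2. t=2 → R at (8,2); v=(-1,1)
3. t=5 → T at (3,7); v=(-1,-1)
4. t=3 → L at (0,4); v=(1,-1)
5. t=4 → B at (4,0); v=(1,1)
6. t=4 → R at (8,4); v=(-1,1)
7. t=3 → T at (5,7); v=(-1,-1)

Final position: (5,7)
Wall sequence: BRTLBRT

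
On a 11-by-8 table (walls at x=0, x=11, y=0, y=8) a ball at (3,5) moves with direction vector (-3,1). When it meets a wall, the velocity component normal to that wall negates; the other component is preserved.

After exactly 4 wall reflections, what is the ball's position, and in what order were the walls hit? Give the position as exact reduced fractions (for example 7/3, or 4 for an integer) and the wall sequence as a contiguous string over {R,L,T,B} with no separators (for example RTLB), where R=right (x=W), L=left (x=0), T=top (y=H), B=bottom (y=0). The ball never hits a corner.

Final position: (0,8/3)
Wall sequence: LTRL

1. t=1 → L at (0,6); v=(3,1)
2. t=2 → T at (6,8); v=(3,-1)
3. t=5/3 → R at (11,19/3); v=(-3,-1)
4. t=11/3 → L at (0,8/3); v=(3,-1)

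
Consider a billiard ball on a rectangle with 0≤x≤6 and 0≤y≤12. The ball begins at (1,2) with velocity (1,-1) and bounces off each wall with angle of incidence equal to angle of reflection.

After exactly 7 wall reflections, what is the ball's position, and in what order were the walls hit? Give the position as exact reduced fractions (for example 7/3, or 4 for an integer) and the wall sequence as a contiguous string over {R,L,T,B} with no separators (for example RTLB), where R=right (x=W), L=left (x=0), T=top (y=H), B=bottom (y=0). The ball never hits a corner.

Final position: (3,0)
Wall sequence: BRLTRLB

1. t=2 → B at (3,0); v=(1,1)
2. t=3 → R at (6,3); v=(-1,1)
3. t=6 → L at (0,9); v=(1,1)
4. t=3 → T at (3,12); v=(1,-1)
5. t=3 → R at (6,9); v=(-1,-1)
6. t=6 → L at (0,3); v=(1,-1)
7. t=3 → B at (3,0); v=(1,1)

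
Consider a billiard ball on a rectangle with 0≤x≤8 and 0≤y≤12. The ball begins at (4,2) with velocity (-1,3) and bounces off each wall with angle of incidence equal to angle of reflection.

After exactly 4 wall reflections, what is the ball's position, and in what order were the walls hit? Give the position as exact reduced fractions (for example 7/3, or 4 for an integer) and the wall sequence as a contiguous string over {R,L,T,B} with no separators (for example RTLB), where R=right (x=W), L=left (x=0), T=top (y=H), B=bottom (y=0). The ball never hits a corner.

Final position: (22/3,12)
Wall sequence: TLBT

1. t=10/3 → T at (2/3,12); v=(-1,-3)
2. t=2/3 → L at (0,10); v=(1,-3)
3. t=10/3 → B at (10/3,0); v=(1,3)
4. t=4 → T at (22/3,12); v=(1,-3)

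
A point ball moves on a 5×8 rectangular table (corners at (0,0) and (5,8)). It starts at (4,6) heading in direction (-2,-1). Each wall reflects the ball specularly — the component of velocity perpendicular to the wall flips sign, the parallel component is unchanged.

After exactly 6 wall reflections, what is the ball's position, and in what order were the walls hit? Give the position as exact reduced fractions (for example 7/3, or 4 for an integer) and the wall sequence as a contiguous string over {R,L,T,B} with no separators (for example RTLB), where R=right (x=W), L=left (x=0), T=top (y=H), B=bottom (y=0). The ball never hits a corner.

Final position: (0,6)
Wall sequence: LRBLRL

1. t=2 → L at (0,4); v=(2,-1)
2. t=5/2 → R at (5,3/2); v=(-2,-1)
3. t=3/2 → B at (2,0); v=(-2,1)
4. t=1 → L at (0,1); v=(2,1)
5. t=5/2 → R at (5,7/2); v=(-2,1)
6. t=5/2 → L at (0,6); v=(2,1)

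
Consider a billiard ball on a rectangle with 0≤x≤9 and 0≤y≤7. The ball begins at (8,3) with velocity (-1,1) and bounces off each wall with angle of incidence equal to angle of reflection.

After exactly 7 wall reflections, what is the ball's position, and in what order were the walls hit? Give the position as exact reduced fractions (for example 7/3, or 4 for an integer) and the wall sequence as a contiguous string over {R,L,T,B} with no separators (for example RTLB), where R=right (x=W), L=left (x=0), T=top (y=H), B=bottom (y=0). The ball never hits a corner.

1. t=4 → T at (4,7); v=(-1,-1)
2. t=4 → L at (0,3); v=(1,-1)
3. t=3 → B at (3,0); v=(1,1)
4. t=6 → R at (9,6); v=(-1,1)
5. t=1 → T at (8,7); v=(-1,-1)
6. t=7 → B at (1,0); v=(-1,1)
7. t=1 → L at (0,1); v=(1,1)

Final position: (0,1)
Wall sequence: TLBRTBL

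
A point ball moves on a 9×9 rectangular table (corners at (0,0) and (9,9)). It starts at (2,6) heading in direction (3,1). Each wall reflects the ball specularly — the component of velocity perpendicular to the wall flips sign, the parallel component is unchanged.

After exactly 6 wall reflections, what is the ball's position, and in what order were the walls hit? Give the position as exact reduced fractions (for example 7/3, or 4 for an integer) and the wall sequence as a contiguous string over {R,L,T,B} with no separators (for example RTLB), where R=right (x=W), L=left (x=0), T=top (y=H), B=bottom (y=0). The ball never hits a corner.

1. t=7/3 → R at (9,25/3); v=(-3,1)
2. t=2/3 → T at (7,9); v=(-3,-1)
3. t=7/3 → L at (0,20/3); v=(3,-1)
4. t=3 → R at (9,11/3); v=(-3,-1)
5. t=3 → L at (0,2/3); v=(3,-1)
6. t=2/3 → B at (2,0); v=(3,1)

Final position: (2,0)
Wall sequence: RTLRLB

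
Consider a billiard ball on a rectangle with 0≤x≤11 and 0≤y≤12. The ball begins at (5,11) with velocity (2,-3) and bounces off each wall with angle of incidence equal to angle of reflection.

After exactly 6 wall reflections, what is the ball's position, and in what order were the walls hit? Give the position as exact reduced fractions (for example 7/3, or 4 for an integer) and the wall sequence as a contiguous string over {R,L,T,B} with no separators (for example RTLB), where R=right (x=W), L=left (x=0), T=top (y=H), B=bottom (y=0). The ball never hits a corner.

Final position: (11,7)
Wall sequence: RBTLBR

1. t=3 → R at (11,2); v=(-2,-3)
2. t=2/3 → B at (29/3,0); v=(-2,3)
3. t=4 → T at (5/3,12); v=(-2,-3)
4. t=5/6 → L at (0,19/2); v=(2,-3)
5. t=19/6 → B at (19/3,0); v=(2,3)
6. t=7/3 → R at (11,7); v=(-2,3)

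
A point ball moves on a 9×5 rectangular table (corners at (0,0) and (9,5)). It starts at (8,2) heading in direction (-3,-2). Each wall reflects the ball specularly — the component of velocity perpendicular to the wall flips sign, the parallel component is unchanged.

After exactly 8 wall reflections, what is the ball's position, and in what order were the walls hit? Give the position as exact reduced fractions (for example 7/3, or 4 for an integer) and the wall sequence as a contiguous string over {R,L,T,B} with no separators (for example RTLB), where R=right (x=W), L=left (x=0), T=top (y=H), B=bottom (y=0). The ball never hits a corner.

1. t=1 → B at (5,0); v=(-3,2)
2. t=5/3 → L at (0,10/3); v=(3,2)
3. t=5/6 → T at (5/2,5); v=(3,-2)
4. t=13/6 → R at (9,2/3); v=(-3,-2)
5. t=1/3 → B at (8,0); v=(-3,2)
6. t=5/2 → T at (1/2,5); v=(-3,-2)
7. t=1/6 → L at (0,14/3); v=(3,-2)
8. t=7/3 → B at (7,0); v=(3,2)

Final position: (7,0)
Wall sequence: BLTRBTLB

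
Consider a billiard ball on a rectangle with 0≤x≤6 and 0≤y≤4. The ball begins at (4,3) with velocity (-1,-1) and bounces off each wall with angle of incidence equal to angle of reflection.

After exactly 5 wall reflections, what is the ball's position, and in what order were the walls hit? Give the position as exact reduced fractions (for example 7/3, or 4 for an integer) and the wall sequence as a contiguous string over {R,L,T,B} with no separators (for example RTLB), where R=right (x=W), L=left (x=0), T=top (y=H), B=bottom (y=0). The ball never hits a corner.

1. t=3 → B at (1,0); v=(-1,1)
2. t=1 → L at (0,1); v=(1,1)
3. t=3 → T at (3,4); v=(1,-1)
4. t=3 → R at (6,1); v=(-1,-1)
5. t=1 → B at (5,0); v=(-1,1)

Final position: (5,0)
Wall sequence: BLTRB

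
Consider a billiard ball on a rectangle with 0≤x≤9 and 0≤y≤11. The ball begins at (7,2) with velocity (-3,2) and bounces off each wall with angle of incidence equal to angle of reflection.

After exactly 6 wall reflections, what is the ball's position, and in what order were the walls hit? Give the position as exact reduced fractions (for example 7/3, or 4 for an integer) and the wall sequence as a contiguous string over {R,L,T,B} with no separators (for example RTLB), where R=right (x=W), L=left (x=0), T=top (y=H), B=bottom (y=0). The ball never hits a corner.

Final position: (9,8/3)
Wall sequence: LTRLBR

1. t=7/3 → L at (0,20/3); v=(3,2)
2. t=13/6 → T at (13/2,11); v=(3,-2)
3. t=5/6 → R at (9,28/3); v=(-3,-2)
4. t=3 → L at (0,10/3); v=(3,-2)
5. t=5/3 → B at (5,0); v=(3,2)
6. t=4/3 → R at (9,8/3); v=(-3,2)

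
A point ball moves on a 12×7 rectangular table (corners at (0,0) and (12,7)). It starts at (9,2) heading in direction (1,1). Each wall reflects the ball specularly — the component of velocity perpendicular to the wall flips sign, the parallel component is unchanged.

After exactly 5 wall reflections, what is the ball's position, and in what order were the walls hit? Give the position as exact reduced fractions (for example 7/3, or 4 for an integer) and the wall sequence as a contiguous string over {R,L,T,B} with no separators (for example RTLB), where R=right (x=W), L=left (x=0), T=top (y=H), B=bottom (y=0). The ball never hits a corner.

1. t=3 → R at (12,5); v=(-1,1)
2. t=2 → T at (10,7); v=(-1,-1)
3. t=7 → B at (3,0); v=(-1,1)
4. t=3 → L at (0,3); v=(1,1)
5. t=4 → T at (4,7); v=(1,-1)

Final position: (4,7)
Wall sequence: RTBLT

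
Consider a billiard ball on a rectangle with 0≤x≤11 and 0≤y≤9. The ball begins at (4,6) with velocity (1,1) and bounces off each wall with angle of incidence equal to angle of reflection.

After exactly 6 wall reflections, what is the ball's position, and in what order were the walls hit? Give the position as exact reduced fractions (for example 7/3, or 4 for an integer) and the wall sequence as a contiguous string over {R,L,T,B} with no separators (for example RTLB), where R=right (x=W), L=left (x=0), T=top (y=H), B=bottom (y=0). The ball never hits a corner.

1. t=3 → T at (7,9); v=(1,-1)
2. t=4 → R at (11,5); v=(-1,-1)
3. t=5 → B at (6,0); v=(-1,1)
4. t=6 → L at (0,6); v=(1,1)
5. t=3 → T at (3,9); v=(1,-1)
6. t=8 → R at (11,1); v=(-1,-1)

Final position: (11,1)
Wall sequence: TRBLTR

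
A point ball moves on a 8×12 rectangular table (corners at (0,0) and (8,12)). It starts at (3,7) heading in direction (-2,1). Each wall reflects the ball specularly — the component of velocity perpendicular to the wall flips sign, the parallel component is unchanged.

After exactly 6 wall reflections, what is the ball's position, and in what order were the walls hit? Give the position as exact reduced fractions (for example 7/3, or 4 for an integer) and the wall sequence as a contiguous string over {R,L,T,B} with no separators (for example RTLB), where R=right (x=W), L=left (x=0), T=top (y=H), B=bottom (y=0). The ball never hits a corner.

Final position: (1,0)
Wall sequence: LTRLRB

1. t=3/2 → L at (0,17/2); v=(2,1)
2. t=7/2 → T at (7,12); v=(2,-1)
3. t=1/2 → R at (8,23/2); v=(-2,-1)
4. t=4 → L at (0,15/2); v=(2,-1)
5. t=4 → R at (8,7/2); v=(-2,-1)
6. t=7/2 → B at (1,0); v=(-2,1)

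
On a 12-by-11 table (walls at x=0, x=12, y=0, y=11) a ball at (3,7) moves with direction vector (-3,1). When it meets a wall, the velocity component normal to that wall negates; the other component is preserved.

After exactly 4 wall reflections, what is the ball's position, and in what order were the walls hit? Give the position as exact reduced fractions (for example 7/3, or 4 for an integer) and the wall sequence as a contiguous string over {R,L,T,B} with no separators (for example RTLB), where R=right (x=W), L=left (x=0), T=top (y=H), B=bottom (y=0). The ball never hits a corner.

Final position: (0,6)
Wall sequence: LTRL

1. t=1 → L at (0,8); v=(3,1)
2. t=3 → T at (9,11); v=(3,-1)
3. t=1 → R at (12,10); v=(-3,-1)
4. t=4 → L at (0,6); v=(3,-1)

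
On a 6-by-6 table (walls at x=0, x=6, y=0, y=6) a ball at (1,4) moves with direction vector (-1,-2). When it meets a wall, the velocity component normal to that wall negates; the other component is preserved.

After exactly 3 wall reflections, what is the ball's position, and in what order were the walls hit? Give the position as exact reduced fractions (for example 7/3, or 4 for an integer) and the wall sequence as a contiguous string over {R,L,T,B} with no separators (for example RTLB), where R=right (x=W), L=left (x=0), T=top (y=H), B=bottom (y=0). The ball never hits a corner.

1. t=1 → L at (0,2); v=(1,-2)
2. t=1 → B at (1,0); v=(1,2)
3. t=3 → T at (4,6); v=(1,-2)

Final position: (4,6)
Wall sequence: LBT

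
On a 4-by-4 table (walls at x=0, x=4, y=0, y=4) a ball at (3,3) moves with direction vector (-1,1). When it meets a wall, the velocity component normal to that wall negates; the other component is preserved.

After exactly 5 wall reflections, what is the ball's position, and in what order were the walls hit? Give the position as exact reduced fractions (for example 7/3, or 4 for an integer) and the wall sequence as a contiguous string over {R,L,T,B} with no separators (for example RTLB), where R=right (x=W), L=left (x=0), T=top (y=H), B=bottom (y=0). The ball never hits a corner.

1. t=1 → T at (2,4); v=(-1,-1)
2. t=2 → L at (0,2); v=(1,-1)
3. t=2 → B at (2,0); v=(1,1)
4. t=2 → R at (4,2); v=(-1,1)
5. t=2 → T at (2,4); v=(-1,-1)

Final position: (2,4)
Wall sequence: TLBRT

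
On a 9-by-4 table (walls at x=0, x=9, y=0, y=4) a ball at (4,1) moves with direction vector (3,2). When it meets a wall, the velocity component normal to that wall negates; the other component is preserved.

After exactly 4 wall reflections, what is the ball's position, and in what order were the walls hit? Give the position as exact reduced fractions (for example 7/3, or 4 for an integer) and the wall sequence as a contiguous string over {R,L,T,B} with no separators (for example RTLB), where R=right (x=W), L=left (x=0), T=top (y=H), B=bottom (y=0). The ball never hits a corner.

Final position: (0,7/3)
Wall sequence: TRBL

1. t=3/2 → T at (17/2,4); v=(3,-2)
2. t=1/6 → R at (9,11/3); v=(-3,-2)
3. t=11/6 → B at (7/2,0); v=(-3,2)
4. t=7/6 → L at (0,7/3); v=(3,2)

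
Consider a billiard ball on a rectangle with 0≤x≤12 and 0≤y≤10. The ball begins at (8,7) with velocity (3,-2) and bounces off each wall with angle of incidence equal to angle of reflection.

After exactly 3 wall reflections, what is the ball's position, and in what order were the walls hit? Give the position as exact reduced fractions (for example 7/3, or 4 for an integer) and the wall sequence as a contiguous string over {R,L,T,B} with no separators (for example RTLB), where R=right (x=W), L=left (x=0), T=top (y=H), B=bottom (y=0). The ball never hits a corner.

Final position: (0,11/3)
Wall sequence: RBL

1. t=4/3 → R at (12,13/3); v=(-3,-2)
2. t=13/6 → B at (11/2,0); v=(-3,2)
3. t=11/6 → L at (0,11/3); v=(3,2)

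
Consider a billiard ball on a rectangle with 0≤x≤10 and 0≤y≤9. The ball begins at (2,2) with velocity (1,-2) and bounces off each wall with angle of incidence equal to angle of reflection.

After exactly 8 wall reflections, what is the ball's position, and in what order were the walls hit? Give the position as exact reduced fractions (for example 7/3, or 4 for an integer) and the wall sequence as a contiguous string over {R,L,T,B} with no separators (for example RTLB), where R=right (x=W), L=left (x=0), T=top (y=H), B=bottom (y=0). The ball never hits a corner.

Final position: (11/2,9)
Wall sequence: BTRBTLBT

1. t=1 → B at (3,0); v=(1,2)
2. t=9/2 → T at (15/2,9); v=(1,-2)
3. t=5/2 → R at (10,4); v=(-1,-2)
4. t=2 → B at (8,0); v=(-1,2)
5. t=9/2 → T at (7/2,9); v=(-1,-2)
6. t=7/2 → L at (0,2); v=(1,-2)
7. t=1 → B at (1,0); v=(1,2)
8. t=9/2 → T at (11/2,9); v=(1,-2)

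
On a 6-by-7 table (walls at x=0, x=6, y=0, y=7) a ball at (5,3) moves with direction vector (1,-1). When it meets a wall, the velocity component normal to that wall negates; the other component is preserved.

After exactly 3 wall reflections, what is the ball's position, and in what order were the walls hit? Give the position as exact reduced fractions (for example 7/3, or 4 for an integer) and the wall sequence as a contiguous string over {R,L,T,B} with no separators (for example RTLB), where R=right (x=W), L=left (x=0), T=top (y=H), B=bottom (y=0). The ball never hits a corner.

Final position: (0,4)
Wall sequence: RBL

1. t=1 → R at (6,2); v=(-1,-1)
2. t=2 → B at (4,0); v=(-1,1)
3. t=4 → L at (0,4); v=(1,1)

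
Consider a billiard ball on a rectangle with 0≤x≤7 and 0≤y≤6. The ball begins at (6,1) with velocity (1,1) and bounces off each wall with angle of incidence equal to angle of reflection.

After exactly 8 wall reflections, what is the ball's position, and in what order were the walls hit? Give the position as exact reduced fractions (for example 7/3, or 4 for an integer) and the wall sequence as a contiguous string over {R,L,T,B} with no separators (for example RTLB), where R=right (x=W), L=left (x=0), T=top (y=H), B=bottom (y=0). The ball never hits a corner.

Final position: (1,0)
Wall sequence: RTLBRTLB

1. t=1 → R at (7,2); v=(-1,1)
2. t=4 → T at (3,6); v=(-1,-1)
3. t=3 → L at (0,3); v=(1,-1)
4. t=3 → B at (3,0); v=(1,1)
5. t=4 → R at (7,4); v=(-1,1)
6. t=2 → T at (5,6); v=(-1,-1)
7. t=5 → L at (0,1); v=(1,-1)
8. t=1 → B at (1,0); v=(1,1)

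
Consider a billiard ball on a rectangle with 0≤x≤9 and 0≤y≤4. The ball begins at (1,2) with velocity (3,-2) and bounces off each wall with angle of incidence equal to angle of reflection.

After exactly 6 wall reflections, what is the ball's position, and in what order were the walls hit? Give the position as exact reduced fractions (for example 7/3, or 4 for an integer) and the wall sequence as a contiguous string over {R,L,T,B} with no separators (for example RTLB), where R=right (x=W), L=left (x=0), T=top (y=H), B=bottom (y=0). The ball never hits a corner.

1. t=1 → B at (4,0); v=(3,2)
2. t=5/3 → R at (9,10/3); v=(-3,2)
3. t=1/3 → T at (8,4); v=(-3,-2)
4. t=2 → B at (2,0); v=(-3,2)
5. t=2/3 → L at (0,4/3); v=(3,2)
6. t=4/3 → T at (4,4); v=(3,-2)

Final position: (4,4)
Wall sequence: BRTBLT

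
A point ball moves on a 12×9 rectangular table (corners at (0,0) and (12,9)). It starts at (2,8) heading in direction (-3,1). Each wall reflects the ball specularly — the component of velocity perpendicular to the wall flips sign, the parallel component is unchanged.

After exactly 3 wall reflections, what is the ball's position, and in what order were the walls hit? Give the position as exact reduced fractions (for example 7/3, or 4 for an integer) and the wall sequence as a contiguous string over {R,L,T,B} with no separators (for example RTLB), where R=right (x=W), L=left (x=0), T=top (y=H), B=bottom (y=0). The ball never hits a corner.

Final position: (12,16/3)
Wall sequence: LTR

1. t=2/3 → L at (0,26/3); v=(3,1)
2. t=1/3 → T at (1,9); v=(3,-1)
3. t=11/3 → R at (12,16/3); v=(-3,-1)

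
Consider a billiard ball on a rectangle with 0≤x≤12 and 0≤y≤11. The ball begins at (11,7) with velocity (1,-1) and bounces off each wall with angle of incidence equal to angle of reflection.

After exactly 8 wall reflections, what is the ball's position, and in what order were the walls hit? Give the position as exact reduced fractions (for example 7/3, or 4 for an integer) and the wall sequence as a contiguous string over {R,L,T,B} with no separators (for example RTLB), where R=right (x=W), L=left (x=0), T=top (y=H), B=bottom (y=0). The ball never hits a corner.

Final position: (3,11)
Wall sequence: RBLTRBLT

1. t=1 → R at (12,6); v=(-1,-1)
2. t=6 → B at (6,0); v=(-1,1)
3. t=6 → L at (0,6); v=(1,1)
4. t=5 → T at (5,11); v=(1,-1)
5. t=7 → R at (12,4); v=(-1,-1)
6. t=4 → B at (8,0); v=(-1,1)
7. t=8 → L at (0,8); v=(1,1)
8. t=3 → T at (3,11); v=(1,-1)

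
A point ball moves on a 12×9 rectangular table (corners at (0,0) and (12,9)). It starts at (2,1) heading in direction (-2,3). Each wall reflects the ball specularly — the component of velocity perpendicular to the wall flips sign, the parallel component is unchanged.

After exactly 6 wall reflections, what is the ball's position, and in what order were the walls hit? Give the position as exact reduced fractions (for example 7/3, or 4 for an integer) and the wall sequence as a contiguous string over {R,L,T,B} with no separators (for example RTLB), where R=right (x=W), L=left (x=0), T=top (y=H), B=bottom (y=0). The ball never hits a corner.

Final position: (8/3,0)
Wall sequence: LTBRTB

1. t=1 → L at (0,4); v=(2,3)
2. t=5/3 → T at (10/3,9); v=(2,-3)
3. t=3 → B at (28/3,0); v=(2,3)
4. t=4/3 → R at (12,4); v=(-2,3)
5. t=5/3 → T at (26/3,9); v=(-2,-3)
6. t=3 → B at (8/3,0); v=(-2,3)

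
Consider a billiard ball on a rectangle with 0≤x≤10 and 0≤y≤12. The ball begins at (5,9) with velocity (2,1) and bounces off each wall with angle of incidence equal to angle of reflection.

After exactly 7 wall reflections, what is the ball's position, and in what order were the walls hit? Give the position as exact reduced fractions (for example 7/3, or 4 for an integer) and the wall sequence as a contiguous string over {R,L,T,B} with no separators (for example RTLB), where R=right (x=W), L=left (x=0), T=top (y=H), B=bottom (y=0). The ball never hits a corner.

Final position: (10,15/2)
Wall sequence: RTLRBLR

1. t=5/2 → R at (10,23/2); v=(-2,1)
2. t=1/2 → T at (9,12); v=(-2,-1)
3. t=9/2 → L at (0,15/2); v=(2,-1)
4. t=5 → R at (10,5/2); v=(-2,-1)
5. t=5/2 → B at (5,0); v=(-2,1)
6. t=5/2 → L at (0,5/2); v=(2,1)
7. t=5 → R at (10,15/2); v=(-2,1)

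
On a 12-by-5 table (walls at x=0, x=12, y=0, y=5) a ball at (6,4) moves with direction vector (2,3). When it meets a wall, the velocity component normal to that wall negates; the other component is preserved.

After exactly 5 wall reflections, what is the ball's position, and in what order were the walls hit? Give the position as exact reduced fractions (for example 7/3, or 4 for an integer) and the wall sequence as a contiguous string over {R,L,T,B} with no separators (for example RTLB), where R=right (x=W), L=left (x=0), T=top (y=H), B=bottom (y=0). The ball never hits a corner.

Final position: (22/3,0)
Wall sequence: TBRTB

1. t=1/3 → T at (20/3,5); v=(2,-3)
2. t=5/3 → B at (10,0); v=(2,3)
3. t=1 → R at (12,3); v=(-2,3)
4. t=2/3 → T at (32/3,5); v=(-2,-3)
5. t=5/3 → B at (22/3,0); v=(-2,3)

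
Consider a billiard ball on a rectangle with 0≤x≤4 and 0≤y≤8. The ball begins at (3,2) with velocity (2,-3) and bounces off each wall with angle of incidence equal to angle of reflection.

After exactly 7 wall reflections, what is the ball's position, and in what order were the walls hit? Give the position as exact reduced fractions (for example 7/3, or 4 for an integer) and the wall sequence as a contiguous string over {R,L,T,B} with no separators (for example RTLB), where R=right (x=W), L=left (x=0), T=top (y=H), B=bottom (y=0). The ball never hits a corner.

1. t=1/2 → R at (4,1/2); v=(-2,-3)
2. t=1/6 → B at (11/3,0); v=(-2,3)
3. t=11/6 → L at (0,11/2); v=(2,3)
4. t=5/6 → T at (5/3,8); v=(2,-3)
5. t=7/6 → R at (4,9/2); v=(-2,-3)
6. t=3/2 → B at (1,0); v=(-2,3)
7. t=1/2 → L at (0,3/2); v=(2,3)

Final position: (0,3/2)
Wall sequence: RBLTRBL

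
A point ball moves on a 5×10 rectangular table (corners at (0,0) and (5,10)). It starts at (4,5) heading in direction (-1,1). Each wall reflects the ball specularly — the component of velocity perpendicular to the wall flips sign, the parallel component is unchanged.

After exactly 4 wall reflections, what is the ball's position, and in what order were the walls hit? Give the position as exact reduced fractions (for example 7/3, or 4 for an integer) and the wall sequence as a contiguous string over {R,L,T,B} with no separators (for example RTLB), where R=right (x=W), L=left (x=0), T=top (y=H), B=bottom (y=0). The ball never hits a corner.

Final position: (0,1)
Wall sequence: LTRL

1. t=4 → L at (0,9); v=(1,1)
2. t=1 → T at (1,10); v=(1,-1)
3. t=4 → R at (5,6); v=(-1,-1)
4. t=5 → L at (0,1); v=(1,-1)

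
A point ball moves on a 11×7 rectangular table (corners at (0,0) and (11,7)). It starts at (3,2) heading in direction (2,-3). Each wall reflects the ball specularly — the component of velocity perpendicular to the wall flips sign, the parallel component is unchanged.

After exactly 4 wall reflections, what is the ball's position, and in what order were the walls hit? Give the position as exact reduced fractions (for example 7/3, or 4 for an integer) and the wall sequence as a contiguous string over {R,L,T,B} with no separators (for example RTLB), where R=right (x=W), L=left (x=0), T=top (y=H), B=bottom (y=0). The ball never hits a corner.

1. t=2/3 → B at (13/3,0); v=(2,3)
2. t=7/3 → T at (9,7); v=(2,-3)
3. t=1 → R at (11,4); v=(-2,-3)
4. t=4/3 → B at (25/3,0); v=(-2,3)

Final position: (25/3,0)
Wall sequence: BTRB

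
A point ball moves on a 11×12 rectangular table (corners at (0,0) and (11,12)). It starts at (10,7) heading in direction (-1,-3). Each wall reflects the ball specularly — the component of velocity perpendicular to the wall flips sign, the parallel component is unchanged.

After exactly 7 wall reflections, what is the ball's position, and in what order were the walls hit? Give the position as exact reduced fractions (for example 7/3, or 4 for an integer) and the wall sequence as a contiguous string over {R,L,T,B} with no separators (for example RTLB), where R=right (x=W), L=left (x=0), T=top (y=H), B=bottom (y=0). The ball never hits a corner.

Final position: (11,8)
Wall sequence: BTLBTBR

1. t=7/3 → B at (23/3,0); v=(-1,3)
2. t=4 → T at (11/3,12); v=(-1,-3)
3. t=11/3 → L at (0,1); v=(1,-3)
4. t=1/3 → B at (1/3,0); v=(1,3)
5. t=4 → T at (13/3,12); v=(1,-3)
6. t=4 → B at (25/3,0); v=(1,3)
7. t=8/3 → R at (11,8); v=(-1,3)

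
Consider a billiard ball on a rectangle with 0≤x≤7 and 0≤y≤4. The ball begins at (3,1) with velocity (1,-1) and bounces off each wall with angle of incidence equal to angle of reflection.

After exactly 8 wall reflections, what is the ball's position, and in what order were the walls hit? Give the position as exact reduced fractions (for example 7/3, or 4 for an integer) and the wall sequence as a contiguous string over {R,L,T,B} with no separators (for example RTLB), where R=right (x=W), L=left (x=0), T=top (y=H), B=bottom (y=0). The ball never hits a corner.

Final position: (7,1)
Wall sequence: BRTBLTBR

1. t=1 → B at (4,0); v=(1,1)
2. t=3 → R at (7,3); v=(-1,1)
3. t=1 → T at (6,4); v=(-1,-1)
4. t=4 → B at (2,0); v=(-1,1)
5. t=2 → L at (0,2); v=(1,1)
6. t=2 → T at (2,4); v=(1,-1)
7. t=4 → B at (6,0); v=(1,1)
8. t=1 → R at (7,1); v=(-1,1)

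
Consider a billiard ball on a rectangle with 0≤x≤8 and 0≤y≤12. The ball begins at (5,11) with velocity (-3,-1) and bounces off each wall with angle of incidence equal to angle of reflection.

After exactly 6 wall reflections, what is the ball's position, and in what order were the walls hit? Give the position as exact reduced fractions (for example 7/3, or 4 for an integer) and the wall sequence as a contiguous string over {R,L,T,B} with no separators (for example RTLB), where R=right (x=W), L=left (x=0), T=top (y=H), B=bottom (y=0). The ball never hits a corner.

1. t=5/3 → L at (0,28/3); v=(3,-1)
2. t=8/3 → R at (8,20/3); v=(-3,-1)
3. t=8/3 → L at (0,4); v=(3,-1)
4. t=8/3 → R at (8,4/3); v=(-3,-1)
5. t=4/3 → B at (4,0); v=(-3,1)
6. t=4/3 → L at (0,4/3); v=(3,1)

Final position: (0,4/3)
Wall sequence: LRLRBL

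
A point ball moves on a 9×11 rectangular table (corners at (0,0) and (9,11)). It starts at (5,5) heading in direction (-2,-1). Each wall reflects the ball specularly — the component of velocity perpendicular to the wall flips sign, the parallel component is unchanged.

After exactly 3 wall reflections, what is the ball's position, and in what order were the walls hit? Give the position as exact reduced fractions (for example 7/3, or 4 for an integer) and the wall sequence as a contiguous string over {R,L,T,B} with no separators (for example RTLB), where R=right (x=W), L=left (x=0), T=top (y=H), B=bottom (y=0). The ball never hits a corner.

1. t=5/2 → L at (0,5/2); v=(2,-1)
2. t=5/2 → B at (5,0); v=(2,1)
3. t=2 → R at (9,2); v=(-2,1)

Final position: (9,2)
Wall sequence: LBR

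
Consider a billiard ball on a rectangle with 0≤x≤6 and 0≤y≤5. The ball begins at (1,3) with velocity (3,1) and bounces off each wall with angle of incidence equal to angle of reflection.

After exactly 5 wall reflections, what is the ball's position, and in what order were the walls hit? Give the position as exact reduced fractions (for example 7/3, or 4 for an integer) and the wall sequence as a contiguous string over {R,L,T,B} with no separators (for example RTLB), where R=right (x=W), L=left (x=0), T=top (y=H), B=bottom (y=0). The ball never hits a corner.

Final position: (2,0)
Wall sequence: RTLRB

1. t=5/3 → R at (6,14/3); v=(-3,1)
2. t=1/3 → T at (5,5); v=(-3,-1)
3. t=5/3 → L at (0,10/3); v=(3,-1)
4. t=2 → R at (6,4/3); v=(-3,-1)
5. t=4/3 → B at (2,0); v=(-3,1)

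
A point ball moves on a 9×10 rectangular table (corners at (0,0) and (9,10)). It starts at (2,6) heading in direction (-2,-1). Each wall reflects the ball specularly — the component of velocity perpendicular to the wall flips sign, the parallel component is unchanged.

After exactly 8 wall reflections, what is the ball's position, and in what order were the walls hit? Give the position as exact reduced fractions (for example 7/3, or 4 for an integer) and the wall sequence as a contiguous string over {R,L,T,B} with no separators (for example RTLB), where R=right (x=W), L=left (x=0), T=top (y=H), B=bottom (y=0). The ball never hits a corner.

1. t=1 → L at (0,5); v=(2,-1)
2. t=9/2 → R at (9,1/2); v=(-2,-1)
3. t=1/2 → B at (8,0); v=(-2,1)
4. t=4 → L at (0,4); v=(2,1)
5. t=9/2 → R at (9,17/2); v=(-2,1)
6. t=3/2 → T at (6,10); v=(-2,-1)
7. t=3 → L at (0,7); v=(2,-1)
8. t=9/2 → R at (9,5/2); v=(-2,-1)

Final position: (9,5/2)
Wall sequence: LRBLRTLR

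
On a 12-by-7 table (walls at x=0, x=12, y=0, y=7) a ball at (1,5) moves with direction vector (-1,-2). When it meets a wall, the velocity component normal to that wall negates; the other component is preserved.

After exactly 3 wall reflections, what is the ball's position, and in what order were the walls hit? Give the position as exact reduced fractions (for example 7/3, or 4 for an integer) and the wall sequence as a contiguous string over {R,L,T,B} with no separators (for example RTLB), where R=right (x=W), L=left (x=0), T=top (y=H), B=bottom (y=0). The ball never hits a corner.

Final position: (5,7)
Wall sequence: LBT

1. t=1 → L at (0,3); v=(1,-2)
2. t=3/2 → B at (3/2,0); v=(1,2)
3. t=7/2 → T at (5,7); v=(1,-2)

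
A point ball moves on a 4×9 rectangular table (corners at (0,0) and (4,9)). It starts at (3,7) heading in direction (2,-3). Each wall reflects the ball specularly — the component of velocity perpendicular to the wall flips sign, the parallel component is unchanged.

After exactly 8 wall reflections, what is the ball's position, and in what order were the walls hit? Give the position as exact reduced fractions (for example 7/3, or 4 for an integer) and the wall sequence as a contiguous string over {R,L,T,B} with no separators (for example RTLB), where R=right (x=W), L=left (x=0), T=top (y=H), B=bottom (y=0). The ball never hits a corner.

1. t=1/2 → R at (4,11/2); v=(-2,-3)
2. t=11/6 → B at (1/3,0); v=(-2,3)
3. t=1/6 → L at (0,1/2); v=(2,3)
4. t=2 → R at (4,13/2); v=(-2,3)
5. t=5/6 → T at (7/3,9); v=(-2,-3)
6. t=7/6 → L at (0,11/2); v=(2,-3)
7. t=11/6 → B at (11/3,0); v=(2,3)
8. t=1/6 → R at (4,1/2); v=(-2,3)

Final position: (4,1/2)
Wall sequence: RBLRTLBR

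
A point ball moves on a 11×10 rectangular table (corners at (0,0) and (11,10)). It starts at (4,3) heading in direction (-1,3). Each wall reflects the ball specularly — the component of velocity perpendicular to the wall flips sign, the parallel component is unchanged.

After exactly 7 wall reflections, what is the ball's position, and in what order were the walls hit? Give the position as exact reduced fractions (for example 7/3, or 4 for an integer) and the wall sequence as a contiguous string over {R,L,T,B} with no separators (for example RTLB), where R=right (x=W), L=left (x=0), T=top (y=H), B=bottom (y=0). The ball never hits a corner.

1. t=7/3 → T at (5/3,10); v=(-1,-3)
2. t=5/3 → L at (0,5); v=(1,-3)
3. t=5/3 → B at (5/3,0); v=(1,3)
4. t=10/3 → T at (5,10); v=(1,-3)
5. t=10/3 → B at (25/3,0); v=(1,3)
6. t=8/3 → R at (11,8); v=(-1,3)
7. t=2/3 → T at (31/3,10); v=(-1,-3)

Final position: (31/3,10)
Wall sequence: TLBTBRT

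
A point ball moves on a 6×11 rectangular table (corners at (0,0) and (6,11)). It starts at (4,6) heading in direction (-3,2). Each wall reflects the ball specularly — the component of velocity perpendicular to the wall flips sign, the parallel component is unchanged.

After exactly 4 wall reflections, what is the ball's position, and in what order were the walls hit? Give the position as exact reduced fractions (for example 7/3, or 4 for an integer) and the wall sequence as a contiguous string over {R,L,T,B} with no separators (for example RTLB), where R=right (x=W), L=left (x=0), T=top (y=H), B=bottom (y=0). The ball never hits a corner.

Final position: (0,16/3)
Wall sequence: LTRL

1. t=4/3 → L at (0,26/3); v=(3,2)
2. t=7/6 → T at (7/2,11); v=(3,-2)
3. t=5/6 → R at (6,28/3); v=(-3,-2)
4. t=2 → L at (0,16/3); v=(3,-2)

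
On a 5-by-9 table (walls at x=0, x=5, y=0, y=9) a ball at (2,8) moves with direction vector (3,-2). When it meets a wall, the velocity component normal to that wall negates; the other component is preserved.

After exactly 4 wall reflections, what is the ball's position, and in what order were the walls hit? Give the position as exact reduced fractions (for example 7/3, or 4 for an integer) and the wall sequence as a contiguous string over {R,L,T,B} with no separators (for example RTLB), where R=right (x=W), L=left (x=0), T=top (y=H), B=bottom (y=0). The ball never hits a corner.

1. t=1 → R at (5,6); v=(-3,-2)
2. t=5/3 → L at (0,8/3); v=(3,-2)
3. t=4/3 → B at (4,0); v=(3,2)
4. t=1/3 → R at (5,2/3); v=(-3,2)

Final position: (5,2/3)
Wall sequence: RLBR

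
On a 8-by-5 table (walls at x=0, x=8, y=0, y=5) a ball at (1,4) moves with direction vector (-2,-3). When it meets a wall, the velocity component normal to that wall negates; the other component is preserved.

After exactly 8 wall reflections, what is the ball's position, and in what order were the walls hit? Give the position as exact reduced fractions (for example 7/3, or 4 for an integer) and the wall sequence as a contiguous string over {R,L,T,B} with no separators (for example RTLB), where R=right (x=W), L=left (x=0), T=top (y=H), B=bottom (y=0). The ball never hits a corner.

1. t=1/2 → L at (0,5/2); v=(2,-3)
2. t=5/6 → B at (5/3,0); v=(2,3)
3. t=5/3 → T at (5,5); v=(2,-3)
4. t=3/2 → R at (8,1/2); v=(-2,-3)
5. t=1/6 → B at (23/3,0); v=(-2,3)
6. t=5/3 → T at (13/3,5); v=(-2,-3)
7. t=5/3 → B at (1,0); v=(-2,3)
8. t=1/2 → L at (0,3/2); v=(2,3)

Final position: (0,3/2)
Wall sequence: LBTRBTBL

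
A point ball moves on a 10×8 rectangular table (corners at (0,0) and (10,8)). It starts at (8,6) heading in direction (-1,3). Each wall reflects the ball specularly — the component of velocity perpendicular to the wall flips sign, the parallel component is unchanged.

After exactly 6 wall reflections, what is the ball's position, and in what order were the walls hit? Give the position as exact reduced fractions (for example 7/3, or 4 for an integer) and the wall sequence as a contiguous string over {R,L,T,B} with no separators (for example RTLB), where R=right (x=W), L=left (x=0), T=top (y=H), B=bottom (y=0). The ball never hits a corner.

Final position: (10/3,8)
Wall sequence: TBTLBT

1. t=2/3 → T at (22/3,8); v=(-1,-3)
2. t=8/3 → B at (14/3,0); v=(-1,3)
3. t=8/3 → T at (2,8); v=(-1,-3)
4. t=2 → L at (0,2); v=(1,-3)
5. t=2/3 → B at (2/3,0); v=(1,3)
6. t=8/3 → T at (10/3,8); v=(1,-3)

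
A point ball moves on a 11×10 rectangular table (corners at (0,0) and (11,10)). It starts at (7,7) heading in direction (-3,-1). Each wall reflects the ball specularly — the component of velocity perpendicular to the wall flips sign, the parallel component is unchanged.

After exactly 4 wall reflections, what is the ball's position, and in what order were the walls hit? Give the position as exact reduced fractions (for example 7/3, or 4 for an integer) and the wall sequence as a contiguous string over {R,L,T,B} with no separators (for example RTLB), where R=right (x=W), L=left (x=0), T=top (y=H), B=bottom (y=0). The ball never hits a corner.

1. t=7/3 → L at (0,14/3); v=(3,-1)
2. t=11/3 → R at (11,1); v=(-3,-1)
3. t=1 → B at (8,0); v=(-3,1)
4. t=8/3 → L at (0,8/3); v=(3,1)

Final position: (0,8/3)
Wall sequence: LRBL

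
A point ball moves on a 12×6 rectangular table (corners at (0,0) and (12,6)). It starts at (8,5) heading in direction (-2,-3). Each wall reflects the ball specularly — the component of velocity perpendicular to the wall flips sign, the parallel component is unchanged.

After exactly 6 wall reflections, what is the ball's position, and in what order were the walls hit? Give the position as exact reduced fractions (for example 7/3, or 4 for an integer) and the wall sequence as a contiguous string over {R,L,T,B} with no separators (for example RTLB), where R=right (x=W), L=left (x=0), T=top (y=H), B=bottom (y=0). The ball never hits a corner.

1. t=5/3 → B at (14/3,0); v=(-2,3)
2. t=2 → T at (2/3,6); v=(-2,-3)
3. t=1/3 → L at (0,5); v=(2,-3)
4. t=5/3 → B at (10/3,0); v=(2,3)
5. t=2 → T at (22/3,6); v=(2,-3)
6. t=2 → B at (34/3,0); v=(2,3)

Final position: (34/3,0)
Wall sequence: BTLBTB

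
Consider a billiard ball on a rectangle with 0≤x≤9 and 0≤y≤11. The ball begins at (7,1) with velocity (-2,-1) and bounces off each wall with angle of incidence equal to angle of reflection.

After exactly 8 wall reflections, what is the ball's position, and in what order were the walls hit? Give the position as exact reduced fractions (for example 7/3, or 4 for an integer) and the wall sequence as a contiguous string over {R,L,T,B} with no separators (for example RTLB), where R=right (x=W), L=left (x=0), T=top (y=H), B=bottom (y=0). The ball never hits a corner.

Final position: (3,0)
Wall sequence: BLRTLRLB

1. t=1 → B at (5,0); v=(-2,1)
2. t=5/2 → L at (0,5/2); v=(2,1)
3. t=9/2 → R at (9,7); v=(-2,1)
4. t=4 → T at (1,11); v=(-2,-1)
5. t=1/2 → L at (0,21/2); v=(2,-1)
6. t=9/2 → R at (9,6); v=(-2,-1)
7. t=9/2 → L at (0,3/2); v=(2,-1)
8. t=3/2 → B at (3,0); v=(2,1)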